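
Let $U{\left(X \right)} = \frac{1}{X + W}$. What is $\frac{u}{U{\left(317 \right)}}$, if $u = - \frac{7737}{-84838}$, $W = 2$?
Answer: $\frac{2468103}{84838} \approx 29.092$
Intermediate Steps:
$u = \frac{7737}{84838}$ ($u = \left(-7737\right) \left(- \frac{1}{84838}\right) = \frac{7737}{84838} \approx 0.091197$)
$U{\left(X \right)} = \frac{1}{2 + X}$ ($U{\left(X \right)} = \frac{1}{X + 2} = \frac{1}{2 + X}$)
$\frac{u}{U{\left(317 \right)}} = \frac{7737}{84838 \frac{1}{2 + 317}} = \frac{7737}{84838 \cdot \frac{1}{319}} = \frac{7737 \frac{1}{\frac{1}{319}}}{84838} = \frac{7737}{84838} \cdot 319 = \frac{2468103}{84838}$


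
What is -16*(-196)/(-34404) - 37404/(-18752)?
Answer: 76752559/40321488 ≈ 1.9035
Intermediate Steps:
-16*(-196)/(-34404) - 37404/(-18752) = 3136*(-1/34404) - 37404*(-1/18752) = -784/8601 + 9351/4688 = 76752559/40321488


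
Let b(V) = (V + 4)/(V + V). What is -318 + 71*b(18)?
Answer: -4943/18 ≈ -274.61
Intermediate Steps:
b(V) = (4 + V)/(2*V) (b(V) = (4 + V)/((2*V)) = (4 + V)*(1/(2*V)) = (4 + V)/(2*V))
-318 + 71*b(18) = -318 + 71*((½)*(4 + 18)/18) = -318 + 71*((½)*(1/18)*22) = -318 + 71*(11/18) = -318 + 781/18 = -4943/18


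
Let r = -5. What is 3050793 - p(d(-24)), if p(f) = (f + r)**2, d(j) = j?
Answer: 3049952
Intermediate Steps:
p(f) = (-5 + f)**2 (p(f) = (f - 5)**2 = (-5 + f)**2)
3050793 - p(d(-24)) = 3050793 - (-5 - 24)**2 = 3050793 - 1*(-29)**2 = 3050793 - 1*841 = 3050793 - 841 = 3049952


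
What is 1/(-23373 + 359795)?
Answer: 1/336422 ≈ 2.9725e-6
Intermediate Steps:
1/(-23373 + 359795) = 1/336422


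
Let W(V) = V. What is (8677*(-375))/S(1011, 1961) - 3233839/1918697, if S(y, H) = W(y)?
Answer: -2082156537368/646600889 ≈ -3220.2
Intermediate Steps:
S(y, H) = y
(8677*(-375))/S(1011, 1961) - 3233839/1918697 = (8677*(-375))/1011 - 3233839/1918697 = -3253875*1/1011 - 3233839*1/1918697 = -1084625/337 - 3233839/1918697 = -2082156537368/646600889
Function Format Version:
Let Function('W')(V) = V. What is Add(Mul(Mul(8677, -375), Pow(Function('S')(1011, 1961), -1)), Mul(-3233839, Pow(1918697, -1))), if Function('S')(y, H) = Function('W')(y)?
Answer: Rational(-2082156537368, 646600889) ≈ -3220.2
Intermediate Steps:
Function('S')(y, H) = y
Add(Mul(Mul(8677, -375), Pow(Function('S')(1011, 1961), -1)), Mul(-3233839, Pow(1918697, -1))) = Add(Mul(Mul(8677, -375), Pow(1011, -1)), Mul(-3233839, Pow(1918697, -1))) = Add(Mul(-3253875, Rational(1, 1011)), Mul(-3233839, Rational(1, 1918697))) = Add(Rational(-1084625, 337), Rational(-3233839, 1918697)) = Rational(-2082156537368, 646600889)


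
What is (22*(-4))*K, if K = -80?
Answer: 7040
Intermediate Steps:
(22*(-4))*K = (22*(-4))*(-80) = -88*(-80) = 7040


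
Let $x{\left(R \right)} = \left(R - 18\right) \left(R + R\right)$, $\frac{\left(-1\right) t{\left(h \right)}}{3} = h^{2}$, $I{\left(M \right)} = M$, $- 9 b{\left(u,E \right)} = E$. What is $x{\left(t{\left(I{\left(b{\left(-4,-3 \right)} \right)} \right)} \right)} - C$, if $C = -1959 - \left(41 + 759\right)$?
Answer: $\frac{24941}{9} \approx 2771.2$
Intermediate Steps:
$b{\left(u,E \right)} = - \frac{E}{9}$
$t{\left(h \right)} = - 3 h^{2}$
$x{\left(R \right)} = 2 R \left(-18 + R\right)$ ($x{\left(R \right)} = \left(-18 + R\right) 2 R = 2 R \left(-18 + R\right)$)
$C = -2759$ ($C = -1959 - 800 = -2759$)
$x{\left(t{\left(I{\left(b{\left(-4,-3 \right)} \right)} \right)} \right)} - C = 2 \left(- 3 \left(\left(- \frac{1}{9}\right) \left(-3\right)\right)^{2}\right) \left(-18 - 3 \left(\left(- \frac{1}{9}\right) \left(-3\right)\right)^{2}\right) - -2759 = 2 \left(- \frac{3}{9}\right) \left(-18 - \frac{3}{9}\right) + 2759 = 2 \left(\left(-3\right) \frac{1}{9}\right) \left(-18 - \frac{1}{3}\right) + 2759 = 2 \left(- \frac{1}{3}\right) \left(-18 - \frac{1}{3}\right) + 2759 = 2 \left(- \frac{1}{3}\right) \left(- \frac{55}{3}\right) + 2759 = \frac{110}{9} + 2759 = \frac{24941}{9}$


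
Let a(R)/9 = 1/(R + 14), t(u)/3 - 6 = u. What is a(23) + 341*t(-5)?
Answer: 37860/37 ≈ 1023.2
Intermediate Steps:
t(u) = 18 + 3*u
a(R) = 9/(14 + R) (a(R) = 9/(R + 14) = 9/(14 + R))
a(23) + 341*t(-5) = 9/(14 + 23) + 341*(18 + 3*(-5)) = 9/37 + 341*(18 - 15) = 9*(1/37) + 341*3 = 9/37 + 1023 = 37860/37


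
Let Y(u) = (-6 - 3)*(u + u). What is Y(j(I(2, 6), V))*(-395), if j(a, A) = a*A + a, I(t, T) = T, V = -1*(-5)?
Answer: 255960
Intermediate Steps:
V = 5
j(a, A) = a + A*a (j(a, A) = A*a + a = a + A*a)
Y(u) = -18*u
Y(j(I(2, 6), V))*(-395) = -108*(1 + 5)*(-395) = -108*6*(-395) = -18*36*(-395) = -648*(-395) = 255960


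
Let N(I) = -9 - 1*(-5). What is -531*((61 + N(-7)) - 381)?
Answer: 172044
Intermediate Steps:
N(I) = -4 (N(I) = -9 + 5 = -4)
-531*((61 + N(-7)) - 381) = -531*((61 - 4) - 381) = -531*(57 - 381) = -531*(-324) = 172044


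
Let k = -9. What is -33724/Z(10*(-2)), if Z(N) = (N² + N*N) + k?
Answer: -33724/791 ≈ -42.635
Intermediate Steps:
Z(N) = -9 + 2*N² (Z(N) = (N² + N*N) - 9 = (N² + N²) - 9 = 2*N² - 9 = -9 + 2*N²)
-33724/Z(10*(-2)) = -33724/(-9 + 2*(10*(-2))²) = -33724/(-9 + 2*(-20)²) = -33724/(-9 + 2*400) = -33724/(-9 + 800) = -33724/791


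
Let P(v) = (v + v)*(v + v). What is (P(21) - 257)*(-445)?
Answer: -670615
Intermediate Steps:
P(v) = 4*v**2 (P(v) = (2*v)*(2*v) = 4*v**2)
(P(21) - 257)*(-445) = (4*21**2 - 257)*(-445) = (4*441 - 257)*(-445) = (1764 - 257)*(-445) = 1507*(-445) = -670615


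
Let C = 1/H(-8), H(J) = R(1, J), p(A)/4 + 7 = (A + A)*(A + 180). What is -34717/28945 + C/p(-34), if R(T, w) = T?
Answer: -55187301/46010972 ≈ -1.1994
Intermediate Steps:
p(A) = -28 + 8*A*(180 + A) (p(A) = -28 + 4*((A + A)*(A + 180)) = -28 + 4*((2*A)*(180 + A)) = -28 + 4*(2*A*(180 + A)) = -28 + 8*A*(180 + A))
H(J) = 1
C = 1 (C = 1/1 = 1)
-34717/28945 + C/p(-34) = -34717/28945 + 1/(-28 + 8*(-34)**2 + 1440*(-34)) = -34717*1/28945 + 1/(-28 + 8*1156 - 48960) = -34717/28945 + 1/(-28 + 9248 - 48960) = -34717/28945 + 1/(-39740) = -34717/28945 + 1*(-1/39740) = -34717/28945 - 1/39740 = -55187301/46010972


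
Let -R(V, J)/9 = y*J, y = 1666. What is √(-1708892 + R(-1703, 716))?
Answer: 2*I*√3111149 ≈ 3527.7*I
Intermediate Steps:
R(V, J) = -14994*J
√(-1708892 + R(-1703, 716)) = √(-1708892 - 14994*716) = √(-1708892 - 10735704) = √(-12444596) = 2*I*√3111149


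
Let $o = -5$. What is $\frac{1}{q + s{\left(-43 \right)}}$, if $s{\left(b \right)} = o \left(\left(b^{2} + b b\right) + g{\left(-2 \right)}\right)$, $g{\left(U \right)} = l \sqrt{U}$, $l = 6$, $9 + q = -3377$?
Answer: $\frac{i}{6 \left(- 3646 i + 5 \sqrt{2}\right)} \approx -4.5712 \cdot 10^{-5} + 8.8654 \cdot 10^{-8} i$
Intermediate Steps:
$q = -3386$ ($q = -9 - 3377 = -3386$)
$g{\left(U \right)} = 6 \sqrt{U}$
$s{\left(b \right)} = - 10 b^{2} - 30 i \sqrt{2}$ ($s{\left(b \right)} = - 5 \left(\left(b^{2} + b b\right) + 6 \sqrt{-2}\right) = - 5 \left(\left(b^{2} + b^{2}\right) + 6 i \sqrt{2}\right) = - 5 \left(2 b^{2} + 6 i \sqrt{2}\right) = - 10 b^{2} - 30 i \sqrt{2}$)
$\frac{1}{q + s{\left(-43 \right)}} = \frac{1}{-3386 - \left(18490 + 30 i \sqrt{2}\right)} = \frac{1}{-21876 - 30 i \sqrt{2}}$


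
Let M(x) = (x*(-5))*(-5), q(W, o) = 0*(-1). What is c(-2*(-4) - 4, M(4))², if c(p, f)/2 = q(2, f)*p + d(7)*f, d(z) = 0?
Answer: 0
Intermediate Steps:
q(W, o) = 0
M(x) = 25*x (M(x) = -5*x*(-5) = 25*x)
c(p, f) = 0 (c(p, f) = 2*(0*p + 0*f) = 2*(0 + 0) = 2*0 = 0)
c(-2*(-4) - 4, M(4))² = 0² = 0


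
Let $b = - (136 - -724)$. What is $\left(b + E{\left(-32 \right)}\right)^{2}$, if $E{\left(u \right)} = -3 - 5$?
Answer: $753424$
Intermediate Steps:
$b = -860$ ($b = - (136 + 724) = \left(-1\right) 860 = -860$)
$E{\left(u \right)} = -8$ ($E{\left(u \right)} = -3 - 5 = -8$)
$\left(b + E{\left(-32 \right)}\right)^{2} = \left(-860 - 8\right)^{2} = \left(-868\right)^{2} = 753424$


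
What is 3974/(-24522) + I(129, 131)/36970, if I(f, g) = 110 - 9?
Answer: -72221029/453289170 ≈ -0.15933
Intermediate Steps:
I(f, g) = 101
3974/(-24522) + I(129, 131)/36970 = 3974/(-24522) + 101/36970 = 3974*(-1/24522) + 101*(1/36970) = -1987/12261 + 101/36970 = -72221029/453289170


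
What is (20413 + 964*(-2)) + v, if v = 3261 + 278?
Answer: 22024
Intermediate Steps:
v = 3539
(20413 + 964*(-2)) + v = (20413 + 964*(-2)) + 3539 = (20413 - 1928) + 3539 = 18485 + 3539 = 22024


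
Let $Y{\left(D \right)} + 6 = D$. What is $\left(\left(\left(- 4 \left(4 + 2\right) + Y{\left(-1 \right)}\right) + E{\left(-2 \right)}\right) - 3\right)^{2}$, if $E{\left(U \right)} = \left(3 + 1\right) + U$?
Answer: $1024$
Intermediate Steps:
$Y{\left(D \right)} = -6 + D$
$E{\left(U \right)} = 4 + U$
$\left(\left(\left(- 4 \left(4 + 2\right) + Y{\left(-1 \right)}\right) + E{\left(-2 \right)}\right) - 3\right)^{2} = \left(\left(\left(- 4 \left(4 + 2\right) - 7\right) + \left(4 - 2\right)\right) - 3\right)^{2} = \left(\left(\left(\left(-4\right) 6 - 7\right) + 2\right) - 3\right)^{2} = \left(\left(\left(-24 - 7\right) + 2\right) - 3\right)^{2} = \left(\left(-31 + 2\right) - 3\right)^{2} = \left(-29 - 3\right)^{2} = \left(-32\right)^{2} = 1024$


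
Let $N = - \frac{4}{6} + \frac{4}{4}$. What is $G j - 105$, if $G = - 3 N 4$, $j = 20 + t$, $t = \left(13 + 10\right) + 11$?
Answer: $-321$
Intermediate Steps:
$N = \frac{1}{3}$ ($N = \left(-4\right) \frac{1}{6} + 4 \cdot \frac{1}{4} = - \frac{2}{3} + 1 = \frac{1}{3} \approx 0.33333$)
$t = 34$ ($t = 23 + 11 = 34$)
$j = 54$ ($j = 20 + 34 = 54$)
$G = -4$ ($G = \left(-3\right) \frac{1}{3} \cdot 4 = \left(-1\right) 4 = -4$)
$G j - 105 = \left(-4\right) 54 - 105 = -216 - 105 = -321$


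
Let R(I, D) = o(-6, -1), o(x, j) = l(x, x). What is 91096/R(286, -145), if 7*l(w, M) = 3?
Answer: 637672/3 ≈ 2.1256e+5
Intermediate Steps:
l(w, M) = 3/7 (l(w, M) = (1/7)*3 = 3/7)
o(x, j) = 3/7
R(I, D) = 3/7
91096/R(286, -145) = 91096/(3/7) = 91096*(7/3) = 637672/3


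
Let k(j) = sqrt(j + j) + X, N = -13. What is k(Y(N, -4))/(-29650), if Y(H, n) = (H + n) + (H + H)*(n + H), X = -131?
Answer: 131/29650 - sqrt(34)/5930 ≈ 0.0034349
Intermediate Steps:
Y(H, n) = H + n + 2*H*(H + n) (Y(H, n) = (H + n) + (2*H)*(H + n) = (H + n) + 2*H*(H + n) = H + n + 2*H*(H + n))
k(j) = -131 + sqrt(2)*sqrt(j) (k(j) = sqrt(j + j) - 131 = sqrt(2*j) - 131 = sqrt(2)*sqrt(j) - 131 = -131 + sqrt(2)*sqrt(j))
k(Y(N, -4))/(-29650) = (-131 + sqrt(2)*sqrt(-13 - 4 + 2*(-13)**2 + 2*(-13)*(-4)))/(-29650) = (-131 + sqrt(2)*sqrt(-13 - 4 + 2*169 + 104))*(-1/29650) = (-131 + sqrt(2)*sqrt(-13 - 4 + 338 + 104))*(-1/29650) = (-131 + sqrt(2)*sqrt(425))*(-1/29650) = (-131 + sqrt(2)*(5*sqrt(17)))*(-1/29650) = (-131 + 5*sqrt(34))*(-1/29650) = 131/29650 - sqrt(34)/5930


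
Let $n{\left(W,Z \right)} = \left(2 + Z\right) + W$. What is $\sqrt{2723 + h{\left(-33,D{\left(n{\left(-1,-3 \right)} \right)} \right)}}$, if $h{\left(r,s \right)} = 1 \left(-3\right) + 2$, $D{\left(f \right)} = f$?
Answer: $\sqrt{2722} \approx 52.173$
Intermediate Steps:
$n{\left(W,Z \right)} = 2 + W + Z$
$h{\left(r,s \right)} = -1$ ($h{\left(r,s \right)} = -3 + 2 = -1$)
$\sqrt{2723 + h{\left(-33,D{\left(n{\left(-1,-3 \right)} \right)} \right)}} = \sqrt{2723 - 1} = \sqrt{2722}$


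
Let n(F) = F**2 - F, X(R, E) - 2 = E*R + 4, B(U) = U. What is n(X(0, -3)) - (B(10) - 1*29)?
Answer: 49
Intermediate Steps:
X(R, E) = 6 + E*R (X(R, E) = 2 + (E*R + 4) = 2 + (4 + E*R) = 6 + E*R)
n(X(0, -3)) - (B(10) - 1*29) = (6 - 3*0)*(-1 + (6 - 3*0)) - (10 - 1*29) = (6 + 0)*(-1 + (6 + 0)) - (10 - 29) = 6*(-1 + 6) - 1*(-19) = 6*5 + 19 = 30 + 19 = 49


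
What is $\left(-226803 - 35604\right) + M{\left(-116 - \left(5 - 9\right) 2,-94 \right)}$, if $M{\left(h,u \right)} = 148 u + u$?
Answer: $-276413$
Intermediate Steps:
$M{\left(h,u \right)} = 149 u$
$\left(-226803 - 35604\right) + M{\left(-116 - \left(5 - 9\right) 2,-94 \right)} = \left(-226803 - 35604\right) + 149 \left(-94\right) = \left(-226803 - 35604\right) - 14006 = -262407 - 14006 = -276413$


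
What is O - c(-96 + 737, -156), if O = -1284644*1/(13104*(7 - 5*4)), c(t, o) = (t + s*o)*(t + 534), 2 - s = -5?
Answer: 22568767061/42588 ≈ 5.2993e+5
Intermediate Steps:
s = 7 (s = 2 - 1*(-5) = 2 + 5 = 7)
c(t, o) = (534 + t)*(t + 7*o) (c(t, o) = (t + 7*o)*(t + 534) = (t + 7*o)*(534 + t) = (534 + t)*(t + 7*o))
O = 321161/42588 (O = -1284644*1/(13104*(7 - 20)) = -1284644/((91*(-13))*144) = -1284644/((-1183*144)) = -1284644/(-170352) = -1284644*(-1/170352) = 321161/42588 ≈ 7.5411)
O - c(-96 + 737, -156) = 321161/42588 - ((-96 + 737)**2 + 534*(-96 + 737) + 3738*(-156) + 7*(-156)*(-96 + 737)) = 321161/42588 - (641**2 + 534*641 - 583128 + 7*(-156)*641) = 321161/42588 - (410881 + 342294 - 583128 - 699972) = 321161/42588 - 1*(-529925) = 321161/42588 + 529925 = 22568767061/42588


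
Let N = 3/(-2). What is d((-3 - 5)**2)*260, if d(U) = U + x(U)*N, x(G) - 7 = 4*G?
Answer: -85930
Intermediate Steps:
x(G) = 7 + 4*G
N = -3/2 (N = 3*(-1/2) = -3/2 ≈ -1.5000)
d(U) = -21/2 - 5*U (d(U) = U + (7 + 4*U)*(-3/2) = U + (-21/2 - 6*U) = -21/2 - 5*U)
d((-3 - 5)**2)*260 = (-21/2 - 5*(-3 - 5)**2)*260 = (-21/2 - 5*(-8)**2)*260 = (-21/2 - 5*64)*260 = (-21/2 - 320)*260 = -661/2*260 = -85930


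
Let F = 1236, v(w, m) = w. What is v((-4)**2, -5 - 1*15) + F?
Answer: 1252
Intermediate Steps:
v((-4)**2, -5 - 1*15) + F = (-4)**2 + 1236 = 16 + 1236 = 1252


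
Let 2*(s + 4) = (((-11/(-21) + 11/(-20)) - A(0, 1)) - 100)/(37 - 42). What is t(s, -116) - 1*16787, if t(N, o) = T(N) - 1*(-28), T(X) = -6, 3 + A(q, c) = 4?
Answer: -16765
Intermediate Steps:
A(q, c) = 1 (A(q, c) = -3 + 4 = 1)
s = 25631/4200 (s = -4 + ((((-11/(-21) + 11/(-20)) - 1*1) - 100)/(37 - 42))/2 = -4 + ((((-11*(-1/21) + 11*(-1/20)) - 1) - 100)/(-5))/2 = -4 + ((((11/21 - 11/20) - 1) - 100)*(-⅕))/2 = -4 + (((-11/420 - 1) - 100)*(-⅕))/2 = -4 + ((-431/420 - 100)*(-⅕))/2 = -4 + (-42431/420*(-⅕))/2 = -4 + (½)*(42431/2100) = -4 + 42431/4200 = 25631/4200 ≈ 6.1026)
t(N, o) = 22 (t(N, o) = -6 - 1*(-28) = -6 + 28 = 22)
t(s, -116) - 1*16787 = 22 - 1*16787 = 22 - 16787 = -16765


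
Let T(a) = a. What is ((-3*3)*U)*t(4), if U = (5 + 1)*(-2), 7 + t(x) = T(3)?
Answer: -432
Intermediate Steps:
t(x) = -4 (t(x) = -7 + 3 = -4)
U = -12 (U = 6*(-2) = -12)
((-3*3)*U)*t(4) = (-3*3*(-12))*(-4) = -9*(-12)*(-4) = 108*(-4) = -432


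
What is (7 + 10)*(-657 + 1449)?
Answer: 13464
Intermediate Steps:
(7 + 10)*(-657 + 1449) = 17*792 = 13464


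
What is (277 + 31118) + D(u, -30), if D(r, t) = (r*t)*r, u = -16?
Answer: 23715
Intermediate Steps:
D(r, t) = t*r²
(277 + 31118) + D(u, -30) = (277 + 31118) - 30*(-16)² = 31395 - 30*256 = 31395 - 7680 = 23715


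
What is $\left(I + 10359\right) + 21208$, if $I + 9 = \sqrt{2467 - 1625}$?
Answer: $31558 + \sqrt{842} \approx 31587.0$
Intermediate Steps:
$I = -9 + \sqrt{842}$ ($I = -9 + \sqrt{2467 - 1625} = -9 + \sqrt{842} \approx 20.017$)
$\left(I + 10359\right) + 21208 = \left(\left(-9 + \sqrt{842}\right) + 10359\right) + 21208 = \left(10350 + \sqrt{842}\right) + 21208 = 31558 + \sqrt{842}$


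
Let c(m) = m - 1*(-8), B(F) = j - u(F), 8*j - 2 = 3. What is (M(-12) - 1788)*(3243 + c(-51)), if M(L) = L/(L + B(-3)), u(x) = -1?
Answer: -474585600/83 ≈ -5.7179e+6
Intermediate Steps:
j = 5/8 (j = ¼ + (⅛)*3 = ¼ + 3/8 = 5/8 ≈ 0.62500)
B(F) = 13/8 (B(F) = 5/8 - 1*(-1) = 5/8 + 1 = 13/8)
M(L) = L/(13/8 + L) (M(L) = L/(L + 13/8) = L/(13/8 + L))
c(m) = 8 + m (c(m) = m + 8 = 8 + m)
(M(-12) - 1788)*(3243 + c(-51)) = (8*(-12)/(13 + 8*(-12)) - 1788)*(3243 + (8 - 51)) = (8*(-12)/(13 - 96) - 1788)*(3243 - 43) = (8*(-12)/(-83) - 1788)*3200 = (8*(-12)*(-1/83) - 1788)*3200 = (96/83 - 1788)*3200 = -148308/83*3200 = -474585600/83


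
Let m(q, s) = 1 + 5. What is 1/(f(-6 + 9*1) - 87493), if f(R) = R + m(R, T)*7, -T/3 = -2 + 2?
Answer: -1/87448 ≈ -1.1435e-5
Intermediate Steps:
T = 0 (T = -3*(-2 + 2) = -3*0 = 0)
m(q, s) = 6
f(R) = 42 + R (f(R) = R + 6*7 = R + 42 = 42 + R)
1/(f(-6 + 9*1) - 87493) = 1/((42 + (-6 + 9*1)) - 87493) = 1/((42 + (-6 + 9)) - 87493) = 1/((42 + 3) - 87493) = 1/(45 - 87493) = 1/(-87448) = -1/87448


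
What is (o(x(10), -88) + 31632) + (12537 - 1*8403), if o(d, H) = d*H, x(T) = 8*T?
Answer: 28726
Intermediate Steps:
o(d, H) = H*d
(o(x(10), -88) + 31632) + (12537 - 1*8403) = (-704*10 + 31632) + (12537 - 1*8403) = (-88*80 + 31632) + (12537 - 8403) = (-7040 + 31632) + 4134 = 24592 + 4134 = 28726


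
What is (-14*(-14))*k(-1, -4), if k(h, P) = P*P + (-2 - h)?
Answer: 2940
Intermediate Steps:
k(h, P) = -2 + P² - h (k(h, P) = P² + (-2 - h) = -2 + P² - h)
(-14*(-14))*k(-1, -4) = (-14*(-14))*(-2 + (-4)² - 1*(-1)) = 196*(-2 + 16 + 1) = 196*15 = 2940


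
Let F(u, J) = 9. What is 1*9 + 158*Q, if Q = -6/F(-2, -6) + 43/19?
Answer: 14891/57 ≈ 261.25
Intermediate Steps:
Q = 91/57 (Q = -6/9 + 43/19 = -6*⅑ + 43*(1/19) = -⅔ + 43/19 = 91/57 ≈ 1.5965)
1*9 + 158*Q = 1*9 + 158*(91/57) = 9 + 14378/57 = 14891/57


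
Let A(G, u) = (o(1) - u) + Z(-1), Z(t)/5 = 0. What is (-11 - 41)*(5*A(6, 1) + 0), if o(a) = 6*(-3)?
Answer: 4940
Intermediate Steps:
Z(t) = 0 (Z(t) = 5*0 = 0)
o(a) = -18
A(G, u) = -18 - u (A(G, u) = (-18 - u) + 0 = -18 - u)
(-11 - 41)*(5*A(6, 1) + 0) = (-11 - 41)*(5*(-18 - 1*1) + 0) = -52*(5*(-18 - 1) + 0) = -52*(5*(-19) + 0) = -52*(-95 + 0) = -52*(-95) = 4940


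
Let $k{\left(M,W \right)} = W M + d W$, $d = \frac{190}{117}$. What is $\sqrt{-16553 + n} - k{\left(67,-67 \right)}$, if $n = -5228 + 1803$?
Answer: $\frac{537943}{117} + i \sqrt{19978} \approx 4597.8 + 141.34 i$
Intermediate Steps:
$d = \frac{190}{117}$ ($d = 190 \cdot \frac{1}{117} = \frac{190}{117} \approx 1.6239$)
$n = -3425$
$k{\left(M,W \right)} = \frac{190 W}{117} + M W$ ($k{\left(M,W \right)} = W M + \frac{190 W}{117} = M W + \frac{190 W}{117} = \frac{190 W}{117} + M W$)
$\sqrt{-16553 + n} - k{\left(67,-67 \right)} = \sqrt{-16553 - 3425} - \frac{1}{117} \left(-67\right) \left(190 + 117 \cdot 67\right) = \sqrt{-19978} - \frac{1}{117} \left(-67\right) \left(190 + 7839\right) = i \sqrt{19978} - \frac{1}{117} \left(-67\right) 8029 = i \sqrt{19978} - - \frac{537943}{117} = i \sqrt{19978} + \frac{537943}{117} = \frac{537943}{117} + i \sqrt{19978}$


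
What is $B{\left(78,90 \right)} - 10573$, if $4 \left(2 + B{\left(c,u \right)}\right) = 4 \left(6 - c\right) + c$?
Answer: $- \frac{21255}{2} \approx -10628.0$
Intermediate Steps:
$B{\left(c,u \right)} = 4 - \frac{3 c}{4}$ ($B{\left(c,u \right)} = -2 + \frac{4 \left(6 - c\right) + c}{4} = -2 + \frac{\left(24 - 4 c\right) + c}{4} = -2 + \frac{24 - 3 c}{4} = -2 - \left(-6 + \frac{3 c}{4}\right) = 4 - \frac{3 c}{4}$)
$B{\left(78,90 \right)} - 10573 = \left(4 - \frac{117}{2}\right) - 10573 = - \frac{109}{2} - 10573 = - \frac{21255}{2}$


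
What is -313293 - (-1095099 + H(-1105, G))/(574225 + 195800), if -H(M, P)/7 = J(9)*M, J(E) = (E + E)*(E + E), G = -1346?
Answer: -80414951122/256675 ≈ -3.1330e+5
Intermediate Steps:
J(E) = 4*E**2 (J(E) = (2*E)*(2*E) = 4*E**2)
H(M, P) = -2268*M (H(M, P) = -7*4*9**2*M = -7*4*81*M = -2268*M)
-313293 - (-1095099 + H(-1105, G))/(574225 + 195800) = -313293 - (-1095099 - 2268*(-1105))/(574225 + 195800) = -313293 - (-1095099 + 2506140)/770025 = -313293 - 1411041/770025 = -313293 - 1*470347/256675 = -313293 - 470347/256675 = -80414951122/256675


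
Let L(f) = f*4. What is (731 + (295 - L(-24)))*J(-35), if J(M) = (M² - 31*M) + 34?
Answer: 2629968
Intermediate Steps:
L(f) = 4*f
J(M) = 34 + M² - 31*M
(731 + (295 - L(-24)))*J(-35) = (731 + (295 - 4*(-24)))*(34 + (-35)² - 31*(-35)) = (731 + (295 - 1*(-96)))*(34 + 1225 + 1085) = (731 + (295 + 96))*2344 = (731 + 391)*2344 = 1122*2344 = 2629968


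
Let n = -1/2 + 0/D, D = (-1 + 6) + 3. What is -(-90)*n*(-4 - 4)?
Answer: 360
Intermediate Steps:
D = 8 (D = 5 + 3 = 8)
n = -½ (n = -1/2 + 0/8 = -1*½ + 0*(⅛) = -½ + 0 = -½ ≈ -0.50000)
-(-90)*n*(-4 - 4) = -(-90)*(-(-4 - 4)/2) = -(-90)*(-½*(-8)) = -(-90)*4 = -18*(-20) = 360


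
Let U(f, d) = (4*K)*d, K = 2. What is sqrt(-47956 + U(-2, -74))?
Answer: 2*I*sqrt(12137) ≈ 220.34*I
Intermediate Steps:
U(f, d) = 8*d (U(f, d) = (4*2)*d = 8*d)
sqrt(-47956 + U(-2, -74)) = sqrt(-47956 + 8*(-74)) = sqrt(-47956 - 592) = sqrt(-48548) = 2*I*sqrt(12137)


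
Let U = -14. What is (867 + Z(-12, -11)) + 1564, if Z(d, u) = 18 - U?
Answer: 2463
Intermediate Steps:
Z(d, u) = 32 (Z(d, u) = 18 - 1*(-14) = 18 + 14 = 32)
(867 + Z(-12, -11)) + 1564 = (867 + 32) + 1564 = 899 + 1564 = 2463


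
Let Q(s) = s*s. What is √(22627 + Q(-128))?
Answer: √39011 ≈ 197.51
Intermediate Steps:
Q(s) = s²
√(22627 + Q(-128)) = √(22627 + (-128)²) = √(22627 + 16384) = √39011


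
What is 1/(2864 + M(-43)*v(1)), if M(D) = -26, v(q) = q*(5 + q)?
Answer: 1/2708 ≈ 0.00036928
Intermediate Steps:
1/(2864 + M(-43)*v(1)) = 1/(2864 - 26*(5 + 1)) = 1/(2864 - 26*6) = 1/(2864 - 156) = 1/2708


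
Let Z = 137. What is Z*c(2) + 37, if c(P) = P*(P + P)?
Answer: 1133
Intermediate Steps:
c(P) = 2*P**2 (c(P) = P*(2*P) = 2*P**2)
Z*c(2) + 37 = 137*(2*2**2) + 37 = 137*(2*4) + 37 = 137*8 + 37 = 1096 + 37 = 1133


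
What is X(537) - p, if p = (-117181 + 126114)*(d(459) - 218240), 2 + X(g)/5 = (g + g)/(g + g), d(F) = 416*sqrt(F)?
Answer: 1949537915 - 11148384*sqrt(51) ≈ 1.8699e+9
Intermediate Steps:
X(g) = -5 (X(g) = -10 + 5*((g + g)/(g + g)) = -10 + 5*((2*g)/((2*g))) = -10 + 5*((2*g)*(1/(2*g))) = -10 + 5*1 = -10 + 5 = -5)
p = -1949537920 + 11148384*sqrt(51) (p = (-117181 + 126114)*(416*sqrt(459) - 218240) = 8933*(416*(3*sqrt(51)) - 218240) = 8933*(1248*sqrt(51) - 218240) = 8933*(-218240 + 1248*sqrt(51)) = -1949537920 + 11148384*sqrt(51) ≈ -1.8699e+9)
X(537) - p = -5 - (-1949537920 + 11148384*sqrt(51)) = -5 + (1949537920 - 11148384*sqrt(51)) = 1949537915 - 11148384*sqrt(51)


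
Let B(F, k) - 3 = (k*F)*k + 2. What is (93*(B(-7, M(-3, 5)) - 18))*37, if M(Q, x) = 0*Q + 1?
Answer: -68820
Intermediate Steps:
M(Q, x) = 1 (M(Q, x) = 0 + 1 = 1)
B(F, k) = 5 + F*k**2 (B(F, k) = 3 + ((k*F)*k + 2) = 3 + ((F*k)*k + 2) = 3 + (F*k**2 + 2) = 3 + (2 + F*k**2) = 5 + F*k**2)
(93*(B(-7, M(-3, 5)) - 18))*37 = (93*((5 - 7*1**2) - 18))*37 = (93*((5 - 7*1) - 18))*37 = (93*((5 - 7) - 18))*37 = (93*(-2 - 18))*37 = (93*(-20))*37 = -1860*37 = -68820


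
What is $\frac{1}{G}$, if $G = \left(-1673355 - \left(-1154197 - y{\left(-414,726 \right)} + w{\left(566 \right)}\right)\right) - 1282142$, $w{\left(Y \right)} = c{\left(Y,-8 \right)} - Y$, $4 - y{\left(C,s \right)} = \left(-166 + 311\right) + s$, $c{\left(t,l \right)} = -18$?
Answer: $- \frac{1}{1801583} \approx -5.5507 \cdot 10^{-7}$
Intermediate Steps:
$y{\left(C,s \right)} = -141 - s$ ($y{\left(C,s \right)} = 4 - \left(\left(-166 + 311\right) + s\right) = 4 - \left(145 + s\right) = -141 - s$)
$w{\left(Y \right)} = -18 - Y$
$G = -1801583$ ($G = \left(-1673355 + \left(\left(\left(-141 - 726\right) + 737293\right) + \left(416904 - \left(-18 - 566\right)\right)\right)\right) - 1282142 = \left(-1673355 + \left(\left(-867 + 737293\right) + \left(416904 - -584\right)\right)\right) - 1282142 = \left(-1673355 + \left(736426 + \left(416904 + 584\right)\right)\right) - 1282142 = \left(-1673355 + \left(736426 + 417488\right)\right) - 1282142 = \left(-1673355 + 1153914\right) - 1282142 = -519441 - 1282142 = -1801583$)
$\frac{1}{G} = \frac{1}{-1801583} = - \frac{1}{1801583}$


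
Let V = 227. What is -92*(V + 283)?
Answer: -46920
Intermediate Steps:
-92*(V + 283) = -92*(227 + 283) = -92*510 = -46920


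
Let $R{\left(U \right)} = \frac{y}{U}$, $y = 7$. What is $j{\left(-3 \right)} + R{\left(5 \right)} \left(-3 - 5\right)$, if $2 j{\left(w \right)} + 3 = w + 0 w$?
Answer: $- \frac{71}{5} \approx -14.2$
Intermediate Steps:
$R{\left(U \right)} = \frac{7}{U}$
$j{\left(w \right)} = - \frac{3}{2} + \frac{w}{2}$ ($j{\left(w \right)} = - \frac{3}{2} + \frac{w + 0 w}{2} = - \frac{3}{2} + \frac{w + 0}{2} = - \frac{3}{2} + \frac{w}{2}$)
$j{\left(-3 \right)} + R{\left(5 \right)} \left(-3 - 5\right) = \left(- \frac{3}{2} + \frac{1}{2} \left(-3\right)\right) + \frac{7}{5} \left(-3 - 5\right) = \left(- \frac{3}{2} - \frac{3}{2}\right) + 7 \cdot \frac{1}{5} \left(-3 - 5\right) = -3 + \frac{7}{5} \left(-8\right) = -3 - \frac{56}{5} = - \frac{71}{5}$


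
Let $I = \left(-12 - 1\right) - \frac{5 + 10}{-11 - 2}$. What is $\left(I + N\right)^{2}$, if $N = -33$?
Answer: $\frac{339889}{169} \approx 2011.2$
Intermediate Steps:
$I = - \frac{154}{13}$ ($I = -13 - \frac{15}{-13} = -13 - 15 \left(- \frac{1}{13}\right) = -13 - - \frac{15}{13} = -13 + \frac{15}{13} = - \frac{154}{13} \approx -11.846$)
$\left(I + N\right)^{2} = \left(- \frac{154}{13} - 33\right)^{2} = \left(- \frac{583}{13}\right)^{2} = \frac{339889}{169}$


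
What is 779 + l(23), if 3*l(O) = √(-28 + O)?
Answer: 779 + I*√5/3 ≈ 779.0 + 0.74536*I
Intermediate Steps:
l(O) = √(-28 + O)/3
779 + l(23) = 779 + √(-28 + 23)/3 = 779 + √(-5)/3 = 779 + (I*√5)/3 = 779 + I*√5/3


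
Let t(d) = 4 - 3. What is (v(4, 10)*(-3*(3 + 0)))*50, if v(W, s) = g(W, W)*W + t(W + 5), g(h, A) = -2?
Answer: 3150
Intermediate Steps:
t(d) = 1
v(W, s) = 1 - 2*W (v(W, s) = -2*W + 1 = 1 - 2*W)
(v(4, 10)*(-3*(3 + 0)))*50 = ((1 - 2*4)*(-3*(3 + 0)))*50 = ((1 - 8)*(-3*3))*50 = -7*(-9)*50 = 63*50 = 3150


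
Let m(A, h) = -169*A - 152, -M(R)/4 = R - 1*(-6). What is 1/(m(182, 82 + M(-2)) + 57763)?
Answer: 1/26853 ≈ 3.7240e-5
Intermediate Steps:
M(R) = -24 - 4*R (M(R) = -4*(R - 1*(-6)) = -4*(R + 6) = -4*(6 + R) = -24 - 4*R)
m(A, h) = -152 - 169*A
1/(m(182, 82 + M(-2)) + 57763) = 1/((-152 - 169*182) + 57763) = 1/((-152 - 30758) + 57763) = 1/(-30910 + 57763) = 1/26853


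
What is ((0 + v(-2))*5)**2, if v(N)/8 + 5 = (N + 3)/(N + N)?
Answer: 44100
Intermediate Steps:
v(N) = -40 + 4*(3 + N)/N (v(N) = -40 + 8*((N + 3)/(N + N)) = -40 + 8*((3 + N)/((2*N))) = -40 + 8*((3 + N)*(1/(2*N))) = -40 + 8*((3 + N)/(2*N)) = -40 + 4*(3 + N)/N)
((0 + v(-2))*5)**2 = ((0 + (-36 + 12/(-2)))*5)**2 = ((0 + (-36 + 12*(-1/2)))*5)**2 = ((0 + (-36 - 6))*5)**2 = ((0 - 42)*5)**2 = (-42*5)**2 = (-210)**2 = 44100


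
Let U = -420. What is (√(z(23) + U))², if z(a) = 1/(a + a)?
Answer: -19319/46 ≈ -419.98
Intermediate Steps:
z(a) = 1/(2*a)
(√(z(23) + U))² = (√((½)/23 - 420))² = (√((½)*(1/23) - 420))² = (√(1/46 - 420))² = (√(-19319/46))² = (I*√888674/46)² = -19319/46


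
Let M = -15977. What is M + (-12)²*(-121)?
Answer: -33401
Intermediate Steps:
M + (-12)²*(-121) = -15977 + (-12)²*(-121) = -15977 + 144*(-121) = -15977 - 17424 = -33401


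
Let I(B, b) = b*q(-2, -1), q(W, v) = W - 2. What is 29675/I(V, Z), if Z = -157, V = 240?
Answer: 29675/628 ≈ 47.253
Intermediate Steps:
q(W, v) = -2 + W
I(B, b) = -4*b (I(B, b) = b*(-2 - 2) = b*(-4) = -4*b)
29675/I(V, Z) = 29675/((-4*(-157))) = 29675/628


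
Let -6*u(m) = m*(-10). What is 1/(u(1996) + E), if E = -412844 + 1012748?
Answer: 3/1809692 ≈ 1.6577e-6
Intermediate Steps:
u(m) = 5*m/3 (u(m) = -m*(-10)/6 = -(-5)*m/3 = 5*m/3)
E = 599904
1/(u(1996) + E) = 1/((5/3)*1996 + 599904) = 1/(9980/3 + 599904) = 1/(1809692/3) = 3/1809692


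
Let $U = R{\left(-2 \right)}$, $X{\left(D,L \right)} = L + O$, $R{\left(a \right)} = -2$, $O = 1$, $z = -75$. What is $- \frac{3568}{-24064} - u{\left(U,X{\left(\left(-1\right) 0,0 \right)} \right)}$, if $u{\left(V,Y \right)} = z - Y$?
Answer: $\frac{114527}{1504} \approx 76.148$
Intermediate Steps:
$X{\left(D,L \right)} = 1 + L$ ($X{\left(D,L \right)} = L + 1 = 1 + L$)
$U = -2$
$u{\left(V,Y \right)} = -75 - Y$
$- \frac{3568}{-24064} - u{\left(U,X{\left(\left(-1\right) 0,0 \right)} \right)} = - \frac{3568}{-24064} - \left(-75 - \left(1 + 0\right)\right) = \left(-3568\right) \left(- \frac{1}{24064}\right) - \left(-75 - 1\right) = \frac{223}{1504} - \left(-75 - 1\right) = \frac{223}{1504} - -76 = \frac{223}{1504} + 76 = \frac{114527}{1504}$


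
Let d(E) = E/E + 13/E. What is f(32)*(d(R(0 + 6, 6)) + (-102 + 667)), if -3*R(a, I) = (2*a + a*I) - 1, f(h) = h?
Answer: 850016/47 ≈ 18085.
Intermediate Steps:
R(a, I) = 1/3 - 2*a/3 - I*a/3 (R(a, I) = -((2*a + a*I) - 1)/3 = -((2*a + I*a) - 1)/3 = -(-1 + 2*a + I*a)/3 = 1/3 - 2*a/3 - I*a/3)
d(E) = 1 + 13/E
f(32)*(d(R(0 + 6, 6)) + (-102 + 667)) = 32*((13 + (1/3 - 2*(0 + 6)/3 - 1/3*6*(0 + 6)))/(1/3 - 2*(0 + 6)/3 - 1/3*6*(0 + 6)) + (-102 + 667)) = 32*((13 + (1/3 - 2/3*6 - 1/3*6*6))/(1/3 - 2/3*6 - 1/3*6*6) + 565) = 32*((13 + (1/3 - 4 - 12))/(1/3 - 4 - 12) + 565) = 32*((13 - 47/3)/(-47/3) + 565) = 32*(-3/47*(-8/3) + 565) = 32*(8/47 + 565) = 32*(26563/47) = 850016/47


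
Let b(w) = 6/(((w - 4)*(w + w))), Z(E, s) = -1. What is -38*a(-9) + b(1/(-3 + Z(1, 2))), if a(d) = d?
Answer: 5862/17 ≈ 344.82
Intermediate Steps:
b(w) = 3/(w*(-4 + w)) (b(w) = 6/(((-4 + w)*(2*w))) = 6/((2*w*(-4 + w))) = 6*(1/(2*w*(-4 + w))) = 3/(w*(-4 + w)))
-38*a(-9) + b(1/(-3 + Z(1, 2))) = -38*(-9) + 3/((1/(-3 - 1))*(-4 + 1/(-3 - 1))) = 342 + 3/((1/(-4))*(-4 + 1/(-4))) = 342 + 3/((-¼)*(-4 - ¼)) = 342 + 3*(-4)/(-17/4) = 342 + 3*(-4)*(-4/17) = 342 + 48/17 = 5862/17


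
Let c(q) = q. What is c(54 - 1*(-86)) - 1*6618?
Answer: -6478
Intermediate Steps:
c(54 - 1*(-86)) - 1*6618 = (54 - 1*(-86)) - 1*6618 = (54 + 86) - 6618 = 140 - 6618 = -6478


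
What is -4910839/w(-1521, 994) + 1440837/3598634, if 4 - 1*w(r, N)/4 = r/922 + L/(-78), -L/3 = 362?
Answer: 26477613184850182/178429270305 ≈ 1.4839e+5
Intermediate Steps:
L = -1086 (L = -3*362 = -1086)
w(r, N) = -516/13 - 2*r/461 (w(r, N) = 16 - 4*(r/922 - 1086/(-78)) = 16 - 4*(r*(1/922) - 1086*(-1/78)) = 16 - 4*(r/922 + 181/13) = 16 - 4*(181/13 + r/922) = 16 + (-724/13 - 2*r/461) = -516/13 - 2*r/461)
-4910839/w(-1521, 994) + 1440837/3598634 = -4910839/(-516/13 - 2/461*(-1521)) + 1440837/3598634 = -4910839/(-516/13 + 3042/461) + 1440837*(1/3598634) = -4910839/(-198330/5993) + 1440837/3598634 = -4910839*(-5993/198330) + 1440837/3598634 = 29430658127/198330 + 1440837/3598634 = 26477613184850182/178429270305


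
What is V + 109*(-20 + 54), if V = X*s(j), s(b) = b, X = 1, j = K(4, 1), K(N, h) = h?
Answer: 3707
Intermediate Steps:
j = 1
V = 1 (V = 1*1 = 1)
V + 109*(-20 + 54) = 1 + 109*(-20 + 54) = 1 + 109*34 = 1 + 3706 = 3707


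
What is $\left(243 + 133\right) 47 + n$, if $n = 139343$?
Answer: $157015$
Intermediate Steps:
$\left(243 + 133\right) 47 + n = \left(243 + 133\right) 47 + 139343 = 376 \cdot 47 + 139343 = 17672 + 139343 = 157015$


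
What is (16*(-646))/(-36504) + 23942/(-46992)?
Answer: -8088947/35737416 ≈ -0.22634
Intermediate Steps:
(16*(-646))/(-36504) + 23942/(-46992) = -10336*(-1/36504) + 23942*(-1/46992) = 1292/4563 - 11971/23496 = -8088947/35737416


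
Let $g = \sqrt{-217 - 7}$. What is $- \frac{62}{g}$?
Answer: $\frac{31 i \sqrt{14}}{28} \approx 4.1425 i$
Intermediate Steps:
$g = 4 i \sqrt{14}$ ($g = \sqrt{-224} = 4 i \sqrt{14} \approx 14.967 i$)
$- \frac{62}{g} = - \frac{62}{4 i \sqrt{14}} = - 62 \left(- \frac{i \sqrt{14}}{56}\right) = \frac{31 i \sqrt{14}}{28}$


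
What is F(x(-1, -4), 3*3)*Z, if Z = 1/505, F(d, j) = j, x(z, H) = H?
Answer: 9/505 ≈ 0.017822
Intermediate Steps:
Z = 1/505 ≈ 0.0019802
F(x(-1, -4), 3*3)*Z = (3*3)*(1/505) = 9*(1/505) = 9/505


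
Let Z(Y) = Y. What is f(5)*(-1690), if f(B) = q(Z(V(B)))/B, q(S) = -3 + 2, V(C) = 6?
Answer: 338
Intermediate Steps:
q(S) = -1
f(B) = -1/B
f(5)*(-1690) = -1/5*(-1690) = -1*⅕*(-1690) = -⅕*(-1690) = 338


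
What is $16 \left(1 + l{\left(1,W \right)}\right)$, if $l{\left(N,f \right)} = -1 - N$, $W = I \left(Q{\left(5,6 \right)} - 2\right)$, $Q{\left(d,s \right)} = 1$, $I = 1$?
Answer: $-16$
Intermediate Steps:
$W = -1$ ($W = 1 \left(1 - 2\right) = 1 \left(-1\right) = -1$)
$16 \left(1 + l{\left(1,W \right)}\right) = 16 \left(1 - 2\right) = 16 \left(-1\right) = -16$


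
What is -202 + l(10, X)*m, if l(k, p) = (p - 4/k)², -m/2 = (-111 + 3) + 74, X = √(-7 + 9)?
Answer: -1378/25 - 272*√2/5 ≈ -132.05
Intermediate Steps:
X = √2 ≈ 1.4142
m = 68 (m = -2*((-111 + 3) + 74) = -2*(-108 + 74) = -2*(-34) = 68)
-202 + l(10, X)*m = -202 + ((-4 + 10*√2)²/10²)*68 = -202 + ((-4 + 10*√2)²/100)*68 = -202 + 17*(-4 + 10*√2)²/25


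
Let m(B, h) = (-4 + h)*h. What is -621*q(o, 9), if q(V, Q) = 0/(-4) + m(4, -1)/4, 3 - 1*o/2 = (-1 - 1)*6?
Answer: -3105/4 ≈ -776.25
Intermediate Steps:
m(B, h) = h*(-4 + h)
o = 30 (o = 6 - 2*(-1 - 1)*6 = 6 - (-4)*6 = 6 - 2*(-12) = 6 + 24 = 30)
q(V, Q) = 5/4 (q(V, Q) = 0/(-4) - (-4 - 1)/4 = 0*(-1/4) - 1*(-5)*(1/4) = 0 + 5*(1/4) = 0 + 5/4 = 5/4)
-621*q(o, 9) = -621*5/4 = -3105/4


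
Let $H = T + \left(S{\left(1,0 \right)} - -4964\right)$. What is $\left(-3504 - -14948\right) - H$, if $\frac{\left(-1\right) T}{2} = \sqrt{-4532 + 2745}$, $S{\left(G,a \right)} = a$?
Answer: $6480 + 2 i \sqrt{1787} \approx 6480.0 + 84.546 i$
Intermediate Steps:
$T = - 2 i \sqrt{1787}$ ($T = - 2 \sqrt{-4532 + 2745} = - 2 \sqrt{-1787} = - 2 i \sqrt{1787} \approx - 84.546 i$)
$H = 4964 - 2 i \sqrt{1787}$ ($H = - 2 i \sqrt{1787} + \left(0 - -4964\right) = - 2 i \sqrt{1787} + \left(0 + 4964\right) = - 2 i \sqrt{1787} + 4964 = 4964 - 2 i \sqrt{1787} \approx 4964.0 - 84.546 i$)
$\left(-3504 - -14948\right) - H = \left(-3504 - -14948\right) - \left(4964 - 2 i \sqrt{1787}\right) = \left(-3504 + 14948\right) - \left(4964 - 2 i \sqrt{1787}\right) = 11444 - \left(4964 - 2 i \sqrt{1787}\right) = 6480 + 2 i \sqrt{1787}$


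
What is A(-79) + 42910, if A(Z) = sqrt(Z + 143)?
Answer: 42918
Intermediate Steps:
A(Z) = sqrt(143 + Z)
A(-79) + 42910 = sqrt(143 - 79) + 42910 = sqrt(64) + 42910 = 8 + 42910 = 42918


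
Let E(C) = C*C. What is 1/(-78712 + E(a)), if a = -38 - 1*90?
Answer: -1/62328 ≈ -1.6044e-5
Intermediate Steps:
a = -128 (a = -38 - 90 = -128)
E(C) = C²
1/(-78712 + E(a)) = 1/(-78712 + (-128)²) = 1/(-78712 + 16384) = 1/(-62328) = -1/62328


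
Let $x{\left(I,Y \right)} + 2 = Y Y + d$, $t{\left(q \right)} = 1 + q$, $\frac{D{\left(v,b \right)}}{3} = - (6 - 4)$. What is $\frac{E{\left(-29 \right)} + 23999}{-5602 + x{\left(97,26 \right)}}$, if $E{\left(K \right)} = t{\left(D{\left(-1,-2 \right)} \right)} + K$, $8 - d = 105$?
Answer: $- \frac{4793}{1005} \approx -4.7692$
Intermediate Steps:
$D{\left(v,b \right)} = -6$ ($D{\left(v,b \right)} = 3 \left(- (6 - 4)\right) = 3 \left(\left(-1\right) 2\right) = 3 \left(-2\right) = -6$)
$d = -97$ ($d = 8 - 105 = -97$)
$x{\left(I,Y \right)} = -99 + Y^{2}$ ($x{\left(I,Y \right)} = -2 + \left(Y Y - 97\right) = -2 + \left(Y^{2} - 97\right) = -2 + \left(-97 + Y^{2}\right) = -99 + Y^{2}$)
$E{\left(K \right)} = -5 + K$ ($E{\left(K \right)} = \left(1 - 6\right) + K = -5 + K$)
$\frac{E{\left(-29 \right)} + 23999}{-5602 + x{\left(97,26 \right)}} = \frac{\left(-5 - 29\right) + 23999}{-5602 - \left(99 - 26^{2}\right)} = \frac{-34 + 23999}{-5602 + \left(-99 + 676\right)} = \frac{23965}{-5602 + 577} = \frac{23965}{-5025} = 23965 \left(- \frac{1}{5025}\right) = - \frac{4793}{1005}$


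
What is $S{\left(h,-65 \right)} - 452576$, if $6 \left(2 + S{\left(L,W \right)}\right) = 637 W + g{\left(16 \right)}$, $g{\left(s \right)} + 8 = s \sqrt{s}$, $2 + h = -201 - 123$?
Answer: $- \frac{918939}{2} \approx -4.5947 \cdot 10^{5}$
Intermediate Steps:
$h = -326$ ($h = -2 - 324 = -326$)
$g{\left(s \right)} = -8 + s^{\frac{3}{2}}$ ($g{\left(s \right)} = -8 + s \sqrt{s} = -8 + s^{\frac{3}{2}}$)
$S{\left(L,W \right)} = \frac{22}{3} + \frac{637 W}{6}$ ($S{\left(L,W \right)} = -2 + \frac{637 W - \left(8 - 16^{\frac{3}{2}}\right)}{6} = -2 + \frac{637 W + \left(-8 + 64\right)}{6} = -2 + \frac{637 W + 56}{6} = -2 + \frac{56 + 637 W}{6} = -2 + \left(\frac{28}{3} + \frac{637 W}{6}\right) = \frac{22}{3} + \frac{637 W}{6}$)
$S{\left(h,-65 \right)} - 452576 = \left(\frac{22}{3} + \frac{637}{6} \left(-65\right)\right) - 452576 = \left(\frac{22}{3} - \frac{41405}{6}\right) - 452576 = - \frac{13787}{2} - 452576 = - \frac{918939}{2}$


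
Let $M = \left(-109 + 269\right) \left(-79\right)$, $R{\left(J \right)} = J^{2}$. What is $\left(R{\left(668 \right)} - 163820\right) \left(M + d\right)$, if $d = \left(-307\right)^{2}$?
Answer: $23046708036$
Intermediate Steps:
$d = 94249$
$M = -12640$ ($M = 160 \left(-79\right) = -12640$)
$\left(R{\left(668 \right)} - 163820\right) \left(M + d\right) = \left(668^{2} - 163820\right) \left(-12640 + 94249\right) = \left(446224 - 163820\right) 81609 = 282404 \cdot 81609 = 23046708036$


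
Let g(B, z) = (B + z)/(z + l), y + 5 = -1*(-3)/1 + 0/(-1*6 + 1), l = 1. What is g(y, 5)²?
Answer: ¼ ≈ 0.25000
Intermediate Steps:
y = -2 (y = -5 + (-1*(-3)/1 + 0/(-1*6 + 1)) = -5 + (3*1 + 0/(-6 + 1)) = -5 + (3 + 0/(-5)) = -5 + (3 + 0*(-⅕)) = -5 + (3 + 0) = -5 + 3 = -2)
g(B, z) = (B + z)/(1 + z) (g(B, z) = (B + z)/(z + 1) = (B + z)/(1 + z))
g(y, 5)² = ((-2 + 5)/(1 + 5))² = (3/6)² = ((⅙)*3)² = (½)² = ¼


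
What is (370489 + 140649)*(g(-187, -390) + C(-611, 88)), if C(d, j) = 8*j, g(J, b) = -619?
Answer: 43446730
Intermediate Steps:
(370489 + 140649)*(g(-187, -390) + C(-611, 88)) = (370489 + 140649)*(-619 + 8*88) = 511138*(-619 + 704) = 511138*85 = 43446730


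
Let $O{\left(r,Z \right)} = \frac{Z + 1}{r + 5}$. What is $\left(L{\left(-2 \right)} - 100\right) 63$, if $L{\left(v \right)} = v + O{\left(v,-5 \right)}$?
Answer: $-6510$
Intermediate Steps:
$O{\left(r,Z \right)} = \frac{1 + Z}{5 + r}$
$L{\left(v \right)} = v - \frac{4}{5 + v}$ ($L{\left(v \right)} = v + \frac{1 - 5}{5 + v} = v + \frac{1}{5 + v} \left(-4\right) = v - \frac{4}{5 + v}$)
$\left(L{\left(-2 \right)} - 100\right) 63 = \left(\frac{-4 - 2 \left(5 - 2\right)}{5 - 2} - 100\right) 63 = \left(\frac{-4 - 6}{3} - 100\right) 63 = \left(\frac{1}{3} \left(-10\right) - 100\right) 63 = \left(- \frac{10}{3} - 100\right) 63 = \left(- \frac{310}{3}\right) 63 = -6510$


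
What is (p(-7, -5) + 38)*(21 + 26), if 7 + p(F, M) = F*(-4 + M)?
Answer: 4418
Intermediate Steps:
p(F, M) = -7 + F*(-4 + M)
(p(-7, -5) + 38)*(21 + 26) = ((-7 - 4*(-7) - 7*(-5)) + 38)*(21 + 26) = ((-7 + 28 + 35) + 38)*47 = (56 + 38)*47 = 94*47 = 4418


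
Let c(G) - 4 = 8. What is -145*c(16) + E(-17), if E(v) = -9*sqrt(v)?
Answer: -1740 - 9*I*sqrt(17) ≈ -1740.0 - 37.108*I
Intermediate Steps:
c(G) = 12 (c(G) = 4 + 8 = 12)
-145*c(16) + E(-17) = -145*12 - 9*I*sqrt(17) = -1740 - 9*I*sqrt(17)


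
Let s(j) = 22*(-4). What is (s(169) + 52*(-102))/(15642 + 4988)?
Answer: -2696/10315 ≈ -0.26137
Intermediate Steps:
s(j) = -88
(s(169) + 52*(-102))/(15642 + 4988) = (-88 + 52*(-102))/(15642 + 4988) = (-88 - 5304)/20630 = -5392*1/20630 = -2696/10315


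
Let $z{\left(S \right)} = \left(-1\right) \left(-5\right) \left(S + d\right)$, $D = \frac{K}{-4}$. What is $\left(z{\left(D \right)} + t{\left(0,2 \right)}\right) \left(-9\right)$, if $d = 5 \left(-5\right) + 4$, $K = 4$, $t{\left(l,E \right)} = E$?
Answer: $972$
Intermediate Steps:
$D = -1$ ($D = \frac{4}{-4} = 4 \left(- \frac{1}{4}\right) = -1$)
$d = -21$ ($d = -25 + 4 = -21$)
$z{\left(S \right)} = -105 + 5 S$ ($z{\left(S \right)} = \left(-1\right) \left(-5\right) \left(S - 21\right) = 5 \left(-21 + S\right) = -105 + 5 S$)
$\left(z{\left(D \right)} + t{\left(0,2 \right)}\right) \left(-9\right) = \left(\left(-105 + 5 \left(-1\right)\right) + 2\right) \left(-9\right) = \left(\left(-105 - 5\right) + 2\right) \left(-9\right) = \left(-110 + 2\right) \left(-9\right) = \left(-108\right) \left(-9\right) = 972$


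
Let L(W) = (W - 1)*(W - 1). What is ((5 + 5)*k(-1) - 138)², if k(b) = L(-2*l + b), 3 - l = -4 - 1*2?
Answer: 14915044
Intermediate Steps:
l = 9 (l = 3 - (-4 - 1*2) = 3 - (-4 - 2) = 3 - 1*(-6) = 3 + 6 = 9)
L(W) = (-1 + W)² (L(W) = (-1 + W)*(-1 + W) = (-1 + W)²)
k(b) = (-19 + b)² (k(b) = (-1 + (-2*9 + b))² = (-1 + (-18 + b))² = (-19 + b)²)
((5 + 5)*k(-1) - 138)² = ((5 + 5)*(-19 - 1)² - 138)² = (10*(-20)² - 138)² = (10*400 - 138)² = (4000 - 138)² = 3862² = 14915044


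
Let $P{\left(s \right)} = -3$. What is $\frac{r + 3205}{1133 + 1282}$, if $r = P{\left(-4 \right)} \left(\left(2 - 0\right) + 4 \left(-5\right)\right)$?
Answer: $\frac{3259}{2415} \approx 1.3495$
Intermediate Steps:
$r = 54$ ($r = - 3 \left(\left(2 - 0\right) + 4 \left(-5\right)\right) = - 3 \left(\left(2 + 0\right) - 20\right) = - 3 \left(2 - 20\right) = \left(-3\right) \left(-18\right) = 54$)
$\frac{r + 3205}{1133 + 1282} = \frac{54 + 3205}{1133 + 1282} = \frac{3259}{2415}$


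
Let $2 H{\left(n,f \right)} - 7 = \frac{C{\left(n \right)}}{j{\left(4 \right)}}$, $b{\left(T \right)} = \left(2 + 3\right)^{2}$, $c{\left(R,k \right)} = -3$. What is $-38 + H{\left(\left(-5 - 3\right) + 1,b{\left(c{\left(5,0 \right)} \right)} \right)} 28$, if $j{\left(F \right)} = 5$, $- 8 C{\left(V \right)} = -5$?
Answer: $\frac{247}{4} \approx 61.75$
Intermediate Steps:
$C{\left(V \right)} = \frac{5}{8}$ ($C{\left(V \right)} = \left(- \frac{1}{8}\right) \left(-5\right) = \frac{5}{8}$)
$b{\left(T \right)} = 25$ ($b{\left(T \right)} = 5^{2} = 25$)
$H{\left(n,f \right)} = \frac{57}{16}$ ($H{\left(n,f \right)} = \frac{7}{2} + \frac{\frac{5}{8} \cdot \frac{1}{5}}{2} = \frac{7}{2} + \frac{1}{2} \cdot \frac{1}{8} = \frac{7}{2} + \frac{1}{16} = \frac{57}{16}$)
$-38 + H{\left(\left(-5 - 3\right) + 1,b{\left(c{\left(5,0 \right)} \right)} \right)} 28 = -38 + \frac{57}{16} \cdot 28 = -38 + \frac{399}{4} = \frac{247}{4}$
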